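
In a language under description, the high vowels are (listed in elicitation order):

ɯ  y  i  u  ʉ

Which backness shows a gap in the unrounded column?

central

front: unrounded /i/, rounded /y/.
central: unrounded —, rounded /ʉ/.
back: unrounded /ɯ/, rounded /u/.
Every backness has an unrounded member except central, where /ɨ/ would be expected.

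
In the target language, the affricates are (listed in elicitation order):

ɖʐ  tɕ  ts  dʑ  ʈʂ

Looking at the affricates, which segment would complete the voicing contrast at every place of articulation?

place of articulation  voiceless  voiced  
alveolar          ts        —       
retroflex         ʈʂ        ɖʐ      
alveolo-palatal   tɕ        dʑ      
The alveolar row has no voiced member, so the gap is the voiced alveolar affricate /dz/.

/dz/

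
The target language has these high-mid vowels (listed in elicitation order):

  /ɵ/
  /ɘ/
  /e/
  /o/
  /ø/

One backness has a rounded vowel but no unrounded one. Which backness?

Unrounded: /e/ (front), /ɘ/ (central).
Rounded: /ø/ (front), /ɵ/ (central), /o/ (back).
Every backness has an unrounded member except back, where /ɤ/ would be expected.

back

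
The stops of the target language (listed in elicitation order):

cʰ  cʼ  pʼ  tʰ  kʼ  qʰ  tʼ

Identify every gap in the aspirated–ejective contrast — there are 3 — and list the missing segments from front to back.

place of articulation  aspirated  ejective
bilabial          —         pʼ      
alveolar          tʰ        tʼ      
palatal           cʰ        cʼ      
velar             —         kʼ      
uvular            qʰ        —       
Gaps, from front to back: bilabial lacks aspirated (/pʰ/); velar lacks aspirated (/kʰ/); uvular lacks ejective (/qʼ/).

/pʰ/, /kʰ/, /qʼ/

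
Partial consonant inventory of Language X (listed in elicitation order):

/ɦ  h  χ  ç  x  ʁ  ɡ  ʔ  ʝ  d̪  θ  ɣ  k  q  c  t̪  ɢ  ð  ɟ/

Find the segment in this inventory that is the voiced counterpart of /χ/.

/χ/ is a voiceless uvular fricative.
The voiced counterpart is a voiced uvular fricative — in this inventory, /ʁ/.

/ʁ/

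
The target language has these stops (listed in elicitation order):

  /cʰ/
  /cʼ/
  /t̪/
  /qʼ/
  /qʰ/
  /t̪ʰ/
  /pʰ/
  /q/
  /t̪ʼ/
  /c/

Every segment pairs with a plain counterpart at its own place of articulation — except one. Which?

Dental: /t̪/ ~ /t̪ʰ/ ~ /t̪ʼ/
Palatal: /c/ ~ /cʰ/ ~ /cʼ/
Uvular: /q/ ~ /qʰ/ ~ /qʼ/
Bilabial: only /pʰ/ (aspirated); no plain partner.
So /pʰ/ is the unpaired segment.

/pʰ/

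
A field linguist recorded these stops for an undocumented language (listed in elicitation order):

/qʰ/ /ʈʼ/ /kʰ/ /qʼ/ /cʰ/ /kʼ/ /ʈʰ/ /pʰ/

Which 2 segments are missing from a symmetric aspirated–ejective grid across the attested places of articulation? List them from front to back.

/pʼ/, /cʼ/

place of articulation  aspirated  ejective
bilabial          pʰ        —       
retroflex         ʈʰ        ʈʼ      
palatal           cʰ        —       
velar             kʰ        kʼ      
uvular            qʰ        qʼ      
Gaps, from front to back: bilabial lacks ejective (/pʼ/); palatal lacks ejective (/cʼ/).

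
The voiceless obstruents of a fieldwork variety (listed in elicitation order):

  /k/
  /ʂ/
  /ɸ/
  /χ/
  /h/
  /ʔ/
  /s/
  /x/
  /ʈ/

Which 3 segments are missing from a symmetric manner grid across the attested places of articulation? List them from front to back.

Stop: /ʈ/ (retroflex), /k/ (velar), /ʔ/ (glottal).
Fricative: /ɸ/ (bilabial), /s/ (alveolar), /ʂ/ (retroflex), /x/ (velar), /χ/ (uvular), /h/ (glottal).
Gaps, from front to back: bilabial lacks stop (/p/); alveolar lacks stop (/t/); uvular lacks stop (/q/).

/p/, /t/, /q/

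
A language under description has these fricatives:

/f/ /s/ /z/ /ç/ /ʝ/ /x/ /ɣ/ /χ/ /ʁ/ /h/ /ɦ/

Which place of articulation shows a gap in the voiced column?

Voiceless: /f/ (labiodental), /s/ (alveolar), /ç/ (palatal), /x/ (velar), /χ/ (uvular), /h/ (glottal).
Voiced: /z/ (alveolar), /ʝ/ (palatal), /ɣ/ (velar), /ʁ/ (uvular), /ɦ/ (glottal).
Every place of articulation has a voiced member except labiodental, where /v/ would be expected.

labiodental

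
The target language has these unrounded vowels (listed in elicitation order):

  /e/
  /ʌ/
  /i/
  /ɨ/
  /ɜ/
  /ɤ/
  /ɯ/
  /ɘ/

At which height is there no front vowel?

low-mid

Front: /i/ (high), /e/ (high-mid).
Central: /ɨ/ (high), /ɘ/ (high-mid), /ɜ/ (low-mid).
Back: /ɯ/ (high), /ɤ/ (high-mid), /ʌ/ (low-mid).
Every height has a front member except low-mid, where /ɛ/ would be expected.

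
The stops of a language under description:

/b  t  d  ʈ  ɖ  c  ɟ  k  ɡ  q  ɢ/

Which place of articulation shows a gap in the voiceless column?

bilabial

Voiceless: /t/ (alveolar), /ʈ/ (retroflex), /c/ (palatal), /k/ (velar), /q/ (uvular).
Voiced: /b/ (bilabial), /d/ (alveolar), /ɖ/ (retroflex), /ɟ/ (palatal), /ɡ/ (velar), /ɢ/ (uvular).
Every place of articulation has a voiceless member except bilabial, where /p/ would be expected.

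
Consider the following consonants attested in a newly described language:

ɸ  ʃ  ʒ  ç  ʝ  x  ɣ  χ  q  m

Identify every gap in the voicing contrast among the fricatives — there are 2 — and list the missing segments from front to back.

/β/, /ʁ/

bilabial: voiceless /ɸ/, voiced —.
postalveolar: voiceless /ʃ/, voiced /ʒ/.
palatal: voiceless /ç/, voiced /ʝ/.
velar: voiceless /x/, voiced /ɣ/.
uvular: voiceless /χ/, voiced —.
Gaps, from front to back: bilabial lacks voiced (/β/); uvular lacks voiced (/ʁ/).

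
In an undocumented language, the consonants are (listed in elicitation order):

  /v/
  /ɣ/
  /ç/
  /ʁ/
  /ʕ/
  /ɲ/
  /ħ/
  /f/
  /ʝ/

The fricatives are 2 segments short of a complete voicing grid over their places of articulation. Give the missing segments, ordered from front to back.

labiodental: voiceless /f/, voiced /v/.
palatal: voiceless /ç/, voiced /ʝ/.
velar: voiceless —, voiced /ɣ/.
uvular: voiceless —, voiced /ʁ/.
pharyngeal: voiceless /ħ/, voiced /ʕ/.
Gaps, from front to back: velar lacks voiceless (/x/); uvular lacks voiceless (/χ/).

/x/, /χ/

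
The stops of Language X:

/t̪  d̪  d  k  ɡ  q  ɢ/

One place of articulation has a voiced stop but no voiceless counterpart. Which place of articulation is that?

alveolar

Voiceless: /t̪/ (dental), /k/ (velar), /q/ (uvular).
Voiced: /d̪/ (dental), /d/ (alveolar), /ɡ/ (velar), /ɢ/ (uvular).
Every place of articulation has a voiceless member except alveolar, where /t/ would be expected.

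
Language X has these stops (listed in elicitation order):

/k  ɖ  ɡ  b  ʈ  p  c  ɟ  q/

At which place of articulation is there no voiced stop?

uvular

bilabial: voiceless /p/, voiced /b/.
retroflex: voiceless /ʈ/, voiced /ɖ/.
palatal: voiceless /c/, voiced /ɟ/.
velar: voiceless /k/, voiced /ɡ/.
uvular: voiceless /q/, voiced —.
Every place of articulation has a voiced member except uvular, where /ɢ/ would be expected.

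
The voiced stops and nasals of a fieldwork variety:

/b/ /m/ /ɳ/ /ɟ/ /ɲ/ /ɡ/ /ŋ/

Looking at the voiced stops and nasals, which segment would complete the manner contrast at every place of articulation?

/ɖ/

Oral stop: /b/ (bilabial), /ɟ/ (palatal), /ɡ/ (velar).
Nasal: /m/ (bilabial), /ɳ/ (retroflex), /ɲ/ (palatal), /ŋ/ (velar).
The retroflex row has no oral stop member, so the gap is the retroflex oral stop /ɖ/.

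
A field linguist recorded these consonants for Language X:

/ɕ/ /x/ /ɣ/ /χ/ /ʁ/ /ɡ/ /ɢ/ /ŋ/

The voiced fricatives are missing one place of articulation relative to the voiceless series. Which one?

Voiceless: /ɕ/ (alveolo-palatal), /x/ (velar), /χ/ (uvular).
Voiced: /ɣ/ (velar), /ʁ/ (uvular).
Every place of articulation has a voiced member except alveolo-palatal, where /ʑ/ would be expected.

alveolo-palatal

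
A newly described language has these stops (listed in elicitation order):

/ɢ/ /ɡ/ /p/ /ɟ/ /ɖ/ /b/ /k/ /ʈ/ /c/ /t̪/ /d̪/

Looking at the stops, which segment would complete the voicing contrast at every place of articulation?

/q/

Voiceless: /p/ (bilabial), /t̪/ (dental), /ʈ/ (retroflex), /c/ (palatal), /k/ (velar).
Voiced: /b/ (bilabial), /d̪/ (dental), /ɖ/ (retroflex), /ɟ/ (palatal), /ɡ/ (velar), /ɢ/ (uvular).
The uvular row has no voiceless member, so the gap is the voiceless uvular stop /q/.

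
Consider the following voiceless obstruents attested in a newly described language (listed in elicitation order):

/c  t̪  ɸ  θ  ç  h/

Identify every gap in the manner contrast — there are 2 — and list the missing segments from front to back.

Stop: /t̪/ (dental), /c/ (palatal).
Fricative: /ɸ/ (bilabial), /θ/ (dental), /ç/ (palatal), /h/ (glottal).
Gaps, from front to back: bilabial lacks stop (/p/); glottal lacks stop (/ʔ/).

/p/, /ʔ/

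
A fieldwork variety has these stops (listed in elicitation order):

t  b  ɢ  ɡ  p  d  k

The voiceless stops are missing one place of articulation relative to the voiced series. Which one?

uvular

Voiceless: /p/ (bilabial), /t/ (alveolar), /k/ (velar).
Voiced: /b/ (bilabial), /d/ (alveolar), /ɡ/ (velar), /ɢ/ (uvular).
Every place of articulation has a voiceless member except uvular, where /q/ would be expected.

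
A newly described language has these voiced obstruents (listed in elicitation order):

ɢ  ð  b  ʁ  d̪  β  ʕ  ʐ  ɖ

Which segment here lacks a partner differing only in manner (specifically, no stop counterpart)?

/ʕ/

Bilabial: /b/ ~ /β/
Dental: /d̪/ ~ /ð/
Retroflex: /ɖ/ ~ /ʐ/
Uvular: /ɢ/ ~ /ʁ/
Pharyngeal: only /ʕ/ (fricative); no stop partner.
So /ʕ/ is the unpaired segment.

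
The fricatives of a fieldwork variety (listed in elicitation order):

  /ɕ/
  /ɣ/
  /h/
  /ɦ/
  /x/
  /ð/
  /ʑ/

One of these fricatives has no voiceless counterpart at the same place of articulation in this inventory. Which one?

Alveolo-palatal: /ɕ/ ~ /ʑ/
Velar: /x/ ~ /ɣ/
Glottal: /h/ ~ /ɦ/
Dental: only /ð/ (voiced); no voiceless partner.
So /ð/ is the unpaired segment.

/ð/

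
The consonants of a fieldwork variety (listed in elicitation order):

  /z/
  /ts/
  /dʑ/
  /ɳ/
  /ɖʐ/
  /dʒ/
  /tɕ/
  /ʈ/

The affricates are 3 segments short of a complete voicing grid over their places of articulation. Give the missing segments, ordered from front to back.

/dz/, /tʃ/, /ʈʂ/

place of articulation  voiceless  voiced  
alveolar          ts        —       
postalveolar      —         dʒ      
retroflex         —         ɖʐ      
alveolo-palatal   tɕ        dʑ      
Gaps, from front to back: alveolar lacks voiced (/dz/); postalveolar lacks voiceless (/tʃ/); retroflex lacks voiceless (/ʈʂ/).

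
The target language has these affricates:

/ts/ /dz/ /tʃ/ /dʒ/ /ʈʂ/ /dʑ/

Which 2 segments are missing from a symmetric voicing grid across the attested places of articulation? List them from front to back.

/ɖʐ/, /tɕ/

Voiceless: /ts/ (alveolar), /tʃ/ (postalveolar), /ʈʂ/ (retroflex).
Voiced: /dz/ (alveolar), /dʒ/ (postalveolar), /dʑ/ (alveolo-palatal).
Gaps, from front to back: retroflex lacks voiced (/ɖʐ/); alveolo-palatal lacks voiceless (/tɕ/).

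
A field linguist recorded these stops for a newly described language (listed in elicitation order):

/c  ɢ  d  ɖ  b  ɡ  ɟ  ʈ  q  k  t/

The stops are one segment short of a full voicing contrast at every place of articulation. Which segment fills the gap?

place of articulation  voiceless  voiced  
bilabial          —         b       
alveolar          t         d       
retroflex         ʈ         ɖ       
palatal           c         ɟ       
velar             k         ɡ       
uvular            q         ɢ       
The bilabial row has no voiceless member, so the gap is the voiceless bilabial stop /p/.

/p/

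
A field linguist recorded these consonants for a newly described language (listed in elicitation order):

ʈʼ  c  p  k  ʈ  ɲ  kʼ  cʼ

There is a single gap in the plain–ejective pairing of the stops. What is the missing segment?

bilabial: plain /p/, ejective —.
retroflex: plain /ʈ/, ejective /ʈʼ/.
palatal: plain /c/, ejective /cʼ/.
velar: plain /k/, ejective /kʼ/.
The bilabial row has no ejective member, so the gap is the ejective bilabial stop /pʼ/.

/pʼ/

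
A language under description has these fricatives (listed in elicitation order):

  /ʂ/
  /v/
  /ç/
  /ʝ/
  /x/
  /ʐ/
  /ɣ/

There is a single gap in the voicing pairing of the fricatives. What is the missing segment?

place of articulation  voiceless  voiced  
labiodental       —         v       
retroflex         ʂ         ʐ       
palatal           ç         ʝ       
velar             x         ɣ       
The labiodental row has no voiceless member, so the gap is the voiceless labiodental fricative /f/.

/f/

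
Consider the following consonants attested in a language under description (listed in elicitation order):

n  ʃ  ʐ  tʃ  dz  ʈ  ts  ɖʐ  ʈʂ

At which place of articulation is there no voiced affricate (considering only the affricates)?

postalveolar

place of articulation  voiceless  voiced  
alveolar          ts        dz      
postalveolar      tʃ        —       
retroflex         ʈʂ        ɖʐ      
Every place of articulation has a voiced member except postalveolar, where /dʒ/ would be expected.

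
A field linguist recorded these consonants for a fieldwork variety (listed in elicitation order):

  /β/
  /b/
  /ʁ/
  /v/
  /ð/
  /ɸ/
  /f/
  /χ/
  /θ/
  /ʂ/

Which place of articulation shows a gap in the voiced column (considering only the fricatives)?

retroflex

place of articulation  voiceless  voiced  
bilabial          ɸ         β       
labiodental       f         v       
dental            θ         ð       
retroflex         ʂ         —       
uvular            χ         ʁ       
Every place of articulation has a voiced member except retroflex, where /ʐ/ would be expected.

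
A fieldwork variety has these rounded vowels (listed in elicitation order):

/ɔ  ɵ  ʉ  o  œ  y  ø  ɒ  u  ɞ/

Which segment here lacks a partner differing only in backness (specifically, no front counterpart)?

High: /y/ ~ /ʉ/ ~ /u/
High-mid: /ø/ ~ /ɵ/ ~ /o/
Low-mid: /œ/ ~ /ɞ/ ~ /ɔ/
Low: only /ɒ/ (back); no front partner.
So /ɒ/ is the unpaired segment.

/ɒ/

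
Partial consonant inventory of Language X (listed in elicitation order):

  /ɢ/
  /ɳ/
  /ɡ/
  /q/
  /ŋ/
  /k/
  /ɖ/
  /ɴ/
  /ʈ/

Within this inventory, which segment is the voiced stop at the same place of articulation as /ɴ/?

/ɢ/

/ɴ/ is an uvular nasal.
The voiced stop at the same place is a voiced uvular stop — in this inventory, /ɢ/.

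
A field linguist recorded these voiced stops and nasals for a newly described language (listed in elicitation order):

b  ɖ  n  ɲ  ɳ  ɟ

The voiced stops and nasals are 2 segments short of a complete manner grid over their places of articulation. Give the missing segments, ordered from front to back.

bilabial: oral stop /b/, nasal —.
alveolar: oral stop —, nasal /n/.
retroflex: oral stop /ɖ/, nasal /ɳ/.
palatal: oral stop /ɟ/, nasal /ɲ/.
Gaps, from front to back: bilabial lacks nasal (/m/); alveolar lacks oral stop (/d/).

/m/, /d/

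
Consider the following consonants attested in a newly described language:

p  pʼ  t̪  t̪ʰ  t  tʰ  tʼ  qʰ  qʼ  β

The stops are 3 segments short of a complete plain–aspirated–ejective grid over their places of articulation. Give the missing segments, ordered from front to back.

bilabial: plain /p/, aspirated —, ejective /pʼ/.
dental: plain /t̪/, aspirated /t̪ʰ/, ejective —.
alveolar: plain /t/, aspirated /tʰ/, ejective /tʼ/.
uvular: plain —, aspirated /qʰ/, ejective /qʼ/.
Gaps, from front to back: bilabial lacks aspirated (/pʰ/); dental lacks ejective (/t̪ʼ/); uvular lacks plain (/q/).

/pʰ/, /t̪ʼ/, /q/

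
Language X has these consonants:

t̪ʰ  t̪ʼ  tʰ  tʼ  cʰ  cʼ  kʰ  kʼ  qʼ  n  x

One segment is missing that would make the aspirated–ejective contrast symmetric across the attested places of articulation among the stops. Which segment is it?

Aspirated: /t̪ʰ/ (dental), /tʰ/ (alveolar), /cʰ/ (palatal), /kʰ/ (velar).
Ejective: /t̪ʼ/ (dental), /tʼ/ (alveolar), /cʼ/ (palatal), /kʼ/ (velar), /qʼ/ (uvular).
The uvular row has no aspirated member, so the gap is the aspirated uvular stop /qʰ/.

/qʰ/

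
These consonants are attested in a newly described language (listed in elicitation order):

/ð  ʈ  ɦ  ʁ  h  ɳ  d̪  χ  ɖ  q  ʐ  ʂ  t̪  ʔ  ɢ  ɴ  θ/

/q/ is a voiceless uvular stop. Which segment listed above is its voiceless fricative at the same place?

The voiceless fricative at the same place is a voiceless uvular fricative — in this inventory, /χ/.

/χ/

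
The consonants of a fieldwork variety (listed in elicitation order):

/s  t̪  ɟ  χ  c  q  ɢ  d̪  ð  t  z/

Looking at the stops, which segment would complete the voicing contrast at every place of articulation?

dental: voiceless /t̪/, voiced /d̪/.
alveolar: voiceless /t/, voiced —.
palatal: voiceless /c/, voiced /ɟ/.
uvular: voiceless /q/, voiced /ɢ/.
The alveolar row has no voiced member, so the gap is the voiced alveolar stop /d/.

/d/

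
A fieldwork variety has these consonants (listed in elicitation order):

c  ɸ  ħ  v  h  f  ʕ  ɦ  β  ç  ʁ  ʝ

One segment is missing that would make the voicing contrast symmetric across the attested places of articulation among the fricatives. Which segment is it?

bilabial: voiceless /ɸ/, voiced /β/.
labiodental: voiceless /f/, voiced /v/.
palatal: voiceless /ç/, voiced /ʝ/.
uvular: voiceless —, voiced /ʁ/.
pharyngeal: voiceless /ħ/, voiced /ʕ/.
glottal: voiceless /h/, voiced /ɦ/.
The uvular row has no voiceless member, so the gap is the voiceless uvular fricative /χ/.

/χ/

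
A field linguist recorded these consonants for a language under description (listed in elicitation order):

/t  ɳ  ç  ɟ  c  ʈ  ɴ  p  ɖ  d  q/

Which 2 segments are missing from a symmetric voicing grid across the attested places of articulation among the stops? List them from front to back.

/b/, /ɢ/

Voiceless: /p/ (bilabial), /t/ (alveolar), /ʈ/ (retroflex), /c/ (palatal), /q/ (uvular).
Voiced: /d/ (alveolar), /ɖ/ (retroflex), /ɟ/ (palatal).
Gaps, from front to back: bilabial lacks voiced (/b/); uvular lacks voiced (/ɢ/).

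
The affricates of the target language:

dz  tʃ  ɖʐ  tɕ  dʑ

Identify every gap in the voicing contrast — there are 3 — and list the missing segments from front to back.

place of articulation  voiceless  voiced  
alveolar          —         dz      
postalveolar      tʃ        —       
retroflex         —         ɖʐ      
alveolo-palatal   tɕ        dʑ      
Gaps, from front to back: alveolar lacks voiceless (/ts/); postalveolar lacks voiced (/dʒ/); retroflex lacks voiceless (/ʈʂ/).

/ts/, /dʒ/, /ʈʂ/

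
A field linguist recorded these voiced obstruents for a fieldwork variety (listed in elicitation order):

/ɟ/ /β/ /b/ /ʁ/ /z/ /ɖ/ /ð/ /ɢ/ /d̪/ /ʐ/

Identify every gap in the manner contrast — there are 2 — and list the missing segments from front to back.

Stop: /b/ (bilabial), /d̪/ (dental), /ɖ/ (retroflex), /ɟ/ (palatal), /ɢ/ (uvular).
Fricative: /β/ (bilabial), /ð/ (dental), /z/ (alveolar), /ʐ/ (retroflex), /ʁ/ (uvular).
Gaps, from front to back: alveolar lacks stop (/d/); palatal lacks fricative (/ʝ/).

/d/, /ʝ/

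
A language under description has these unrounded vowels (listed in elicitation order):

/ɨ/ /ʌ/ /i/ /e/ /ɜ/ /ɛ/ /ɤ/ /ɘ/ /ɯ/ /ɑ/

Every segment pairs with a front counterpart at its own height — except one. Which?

High: /i/ ~ /ɨ/ ~ /ɯ/
High-mid: /e/ ~ /ɘ/ ~ /ɤ/
Low-mid: /ɛ/ ~ /ɜ/ ~ /ʌ/
Low: only /ɑ/ (back); no front partner.
So /ɑ/ is the unpaired segment.

/ɑ/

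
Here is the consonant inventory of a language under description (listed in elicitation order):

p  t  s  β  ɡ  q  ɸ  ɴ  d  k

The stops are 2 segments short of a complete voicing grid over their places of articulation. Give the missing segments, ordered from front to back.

/b/, /ɢ/

place of articulation  voiceless  voiced  
bilabial          p         —       
alveolar          t         d       
velar             k         ɡ       
uvular            q         —       
Gaps, from front to back: bilabial lacks voiced (/b/); uvular lacks voiced (/ɢ/).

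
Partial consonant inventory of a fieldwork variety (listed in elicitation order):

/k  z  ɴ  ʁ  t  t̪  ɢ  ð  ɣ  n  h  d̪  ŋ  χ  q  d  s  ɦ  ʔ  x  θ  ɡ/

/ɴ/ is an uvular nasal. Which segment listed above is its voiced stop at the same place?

The voiced stop at the same place is a voiced uvular stop — in this inventory, /ɢ/.

/ɢ/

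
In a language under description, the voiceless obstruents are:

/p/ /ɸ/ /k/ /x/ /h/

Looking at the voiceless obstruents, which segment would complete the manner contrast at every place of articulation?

/ʔ/

Stop: /p/ (bilabial), /k/ (velar).
Fricative: /ɸ/ (bilabial), /x/ (velar), /h/ (glottal).
The glottal row has no stop member, so the gap is the glottal stop /ʔ/.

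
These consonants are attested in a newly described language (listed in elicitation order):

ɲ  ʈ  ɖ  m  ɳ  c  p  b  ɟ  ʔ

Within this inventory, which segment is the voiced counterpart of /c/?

/c/ is a voiceless palatal stop.
The voiced counterpart is a voiced palatal stop — in this inventory, /ɟ/.

/ɟ/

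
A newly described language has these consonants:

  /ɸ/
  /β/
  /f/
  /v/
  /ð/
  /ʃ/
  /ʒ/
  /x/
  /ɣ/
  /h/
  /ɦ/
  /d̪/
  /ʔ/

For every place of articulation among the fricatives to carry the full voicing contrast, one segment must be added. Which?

bilabial: voiceless /ɸ/, voiced /β/.
labiodental: voiceless /f/, voiced /v/.
dental: voiceless —, voiced /ð/.
postalveolar: voiceless /ʃ/, voiced /ʒ/.
velar: voiceless /x/, voiced /ɣ/.
glottal: voiceless /h/, voiced /ɦ/.
The dental row has no voiceless member, so the gap is the voiceless dental fricative /θ/.

/θ/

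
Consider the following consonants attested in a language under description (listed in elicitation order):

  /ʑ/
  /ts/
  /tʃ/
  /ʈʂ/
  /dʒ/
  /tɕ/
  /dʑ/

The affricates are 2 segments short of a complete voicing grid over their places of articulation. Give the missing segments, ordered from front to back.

/dz/, /ɖʐ/

place of articulation  voiceless  voiced  
alveolar          ts        —       
postalveolar      tʃ        dʒ      
retroflex         ʈʂ        —       
alveolo-palatal   tɕ        dʑ      
Gaps, from front to back: alveolar lacks voiced (/dz/); retroflex lacks voiced (/ɖʐ/).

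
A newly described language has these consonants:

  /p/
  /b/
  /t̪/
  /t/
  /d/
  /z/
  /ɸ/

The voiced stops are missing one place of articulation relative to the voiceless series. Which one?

bilabial: voiceless /p/, voiced /b/.
dental: voiceless /t̪/, voiced —.
alveolar: voiceless /t/, voiced /d/.
Every place of articulation has a voiced member except dental, where /d̪/ would be expected.

dental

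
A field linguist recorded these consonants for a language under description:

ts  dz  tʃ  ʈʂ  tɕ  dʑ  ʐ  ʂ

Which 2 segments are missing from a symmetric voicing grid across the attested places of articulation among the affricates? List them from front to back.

/dʒ/, /ɖʐ/

alveolar: voiceless /ts/, voiced /dz/.
postalveolar: voiceless /tʃ/, voiced —.
retroflex: voiceless /ʈʂ/, voiced —.
alveolo-palatal: voiceless /tɕ/, voiced /dʑ/.
Gaps, from front to back: postalveolar lacks voiced (/dʒ/); retroflex lacks voiced (/ɖʐ/).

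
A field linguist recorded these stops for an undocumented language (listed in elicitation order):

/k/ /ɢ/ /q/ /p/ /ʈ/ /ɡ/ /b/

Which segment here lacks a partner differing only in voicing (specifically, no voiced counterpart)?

/ʈ/

Bilabial: /p/ ~ /b/
Velar: /k/ ~ /ɡ/
Uvular: /q/ ~ /ɢ/
Retroflex: only /ʈ/ (voiceless); no voiced partner.
So /ʈ/ is the unpaired segment.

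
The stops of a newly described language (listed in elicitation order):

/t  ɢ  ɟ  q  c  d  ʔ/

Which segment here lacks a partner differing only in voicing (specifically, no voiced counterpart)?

Alveolar: /t/ ~ /d/
Palatal: /c/ ~ /ɟ/
Uvular: /q/ ~ /ɢ/
Glottal: only /ʔ/ (voiceless); no voiced partner.
So /ʔ/ is the unpaired segment.

/ʔ/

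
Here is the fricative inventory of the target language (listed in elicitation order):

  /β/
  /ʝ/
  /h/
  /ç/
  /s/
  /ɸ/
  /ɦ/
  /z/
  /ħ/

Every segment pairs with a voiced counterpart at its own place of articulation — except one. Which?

/ħ/

Bilabial: /ɸ/ ~ /β/
Alveolar: /s/ ~ /z/
Palatal: /ç/ ~ /ʝ/
Glottal: /h/ ~ /ɦ/
Pharyngeal: only /ħ/ (voiceless); no voiced partner.
So /ħ/ is the unpaired segment.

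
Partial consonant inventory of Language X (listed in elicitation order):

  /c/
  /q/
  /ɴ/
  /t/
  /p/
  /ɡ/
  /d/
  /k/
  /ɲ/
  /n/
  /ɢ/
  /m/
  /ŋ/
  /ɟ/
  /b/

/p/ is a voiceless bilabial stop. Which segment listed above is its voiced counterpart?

The voiced counterpart is a voiced bilabial stop — in this inventory, /b/.

/b/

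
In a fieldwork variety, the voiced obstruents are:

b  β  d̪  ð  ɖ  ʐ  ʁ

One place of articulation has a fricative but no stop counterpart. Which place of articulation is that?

place of articulation  stop      fricative
bilabial          b         β       
dental            d̪        ð       
retroflex         ɖ         ʐ       
uvular            —         ʁ       
Every place of articulation has a stop member except uvular, where /ɢ/ would be expected.

uvular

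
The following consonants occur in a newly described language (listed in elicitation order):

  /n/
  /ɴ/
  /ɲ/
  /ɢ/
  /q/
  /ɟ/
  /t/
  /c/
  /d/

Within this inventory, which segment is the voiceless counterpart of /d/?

/t/

/d/ is a voiced alveolar stop.
The voiceless counterpart is a voiceless alveolar stop — in this inventory, /t/.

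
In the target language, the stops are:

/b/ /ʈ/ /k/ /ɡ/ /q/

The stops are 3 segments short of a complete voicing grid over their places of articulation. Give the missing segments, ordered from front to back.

/p/, /ɖ/, /ɢ/

place of articulation  voiceless  voiced  
bilabial          —         b       
retroflex         ʈ         —       
velar             k         ɡ       
uvular            q         —       
Gaps, from front to back: bilabial lacks voiceless (/p/); retroflex lacks voiced (/ɖ/); uvular lacks voiced (/ɢ/).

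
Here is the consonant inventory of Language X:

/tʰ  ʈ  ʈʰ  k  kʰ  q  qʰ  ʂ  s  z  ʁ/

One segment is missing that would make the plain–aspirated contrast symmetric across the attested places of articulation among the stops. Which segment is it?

/t/

alveolar: plain —, aspirated /tʰ/.
retroflex: plain /ʈ/, aspirated /ʈʰ/.
velar: plain /k/, aspirated /kʰ/.
uvular: plain /q/, aspirated /qʰ/.
The alveolar row has no plain member, so the gap is the plain alveolar stop /t/.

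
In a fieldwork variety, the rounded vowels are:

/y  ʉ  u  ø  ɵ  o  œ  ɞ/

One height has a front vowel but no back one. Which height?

low-mid

high: front /y/, central /ʉ/, back /u/.
high-mid: front /ø/, central /ɵ/, back /o/.
low-mid: front /œ/, central /ɞ/, back —.
Every height has a back member except low-mid, where /ɔ/ would be expected.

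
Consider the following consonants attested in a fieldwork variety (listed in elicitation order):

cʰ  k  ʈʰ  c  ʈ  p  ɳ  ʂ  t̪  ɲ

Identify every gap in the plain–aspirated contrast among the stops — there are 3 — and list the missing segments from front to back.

/pʰ/, /t̪ʰ/, /kʰ/

bilabial: plain /p/, aspirated —.
dental: plain /t̪/, aspirated —.
retroflex: plain /ʈ/, aspirated /ʈʰ/.
palatal: plain /c/, aspirated /cʰ/.
velar: plain /k/, aspirated —.
Gaps, from front to back: bilabial lacks aspirated (/pʰ/); dental lacks aspirated (/t̪ʰ/); velar lacks aspirated (/kʰ/).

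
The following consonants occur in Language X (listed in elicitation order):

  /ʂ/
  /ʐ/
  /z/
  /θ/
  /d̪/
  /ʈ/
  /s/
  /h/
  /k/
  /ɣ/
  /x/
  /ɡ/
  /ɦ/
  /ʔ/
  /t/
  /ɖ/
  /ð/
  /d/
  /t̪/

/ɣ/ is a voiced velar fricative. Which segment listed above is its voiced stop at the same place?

The voiced stop at the same place is a voiced velar stop — in this inventory, /ɡ/.

/ɡ/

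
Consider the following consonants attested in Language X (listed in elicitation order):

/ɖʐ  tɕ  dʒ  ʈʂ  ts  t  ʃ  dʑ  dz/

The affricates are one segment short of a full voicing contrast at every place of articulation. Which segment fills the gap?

/tʃ/

Voiceless: /ts/ (alveolar), /ʈʂ/ (retroflex), /tɕ/ (alveolo-palatal).
Voiced: /dz/ (alveolar), /dʒ/ (postalveolar), /ɖʐ/ (retroflex), /dʑ/ (alveolo-palatal).
The postalveolar row has no voiceless member, so the gap is the voiceless postalveolar affricate /tʃ/.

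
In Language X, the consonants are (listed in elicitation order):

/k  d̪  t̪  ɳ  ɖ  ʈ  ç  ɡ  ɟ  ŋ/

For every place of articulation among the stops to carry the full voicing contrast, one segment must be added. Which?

/c/

Voiceless: /t̪/ (dental), /ʈ/ (retroflex), /k/ (velar).
Voiced: /d̪/ (dental), /ɖ/ (retroflex), /ɟ/ (palatal), /ɡ/ (velar).
The palatal row has no voiceless member, so the gap is the voiceless palatal stop /c/.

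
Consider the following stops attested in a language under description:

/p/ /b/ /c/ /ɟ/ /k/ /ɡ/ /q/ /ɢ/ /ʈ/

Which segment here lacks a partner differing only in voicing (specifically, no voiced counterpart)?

/ʈ/

Bilabial: /p/ ~ /b/
Palatal: /c/ ~ /ɟ/
Velar: /k/ ~ /ɡ/
Uvular: /q/ ~ /ɢ/
Retroflex: only /ʈ/ (voiceless); no voiced partner.
So /ʈ/ is the unpaired segment.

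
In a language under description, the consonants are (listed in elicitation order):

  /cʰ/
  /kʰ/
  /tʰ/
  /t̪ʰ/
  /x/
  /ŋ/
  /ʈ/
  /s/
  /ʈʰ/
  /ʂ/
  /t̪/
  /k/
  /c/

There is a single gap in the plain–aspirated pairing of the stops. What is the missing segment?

/t/

Plain: /t̪/ (dental), /ʈ/ (retroflex), /c/ (palatal), /k/ (velar).
Aspirated: /t̪ʰ/ (dental), /tʰ/ (alveolar), /ʈʰ/ (retroflex), /cʰ/ (palatal), /kʰ/ (velar).
The alveolar row has no plain member, so the gap is the plain alveolar stop /t/.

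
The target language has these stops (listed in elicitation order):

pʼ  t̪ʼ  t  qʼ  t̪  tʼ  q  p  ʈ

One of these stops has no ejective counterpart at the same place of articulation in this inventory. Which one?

/ʈ/

Bilabial: /p/ ~ /pʼ/
Dental: /t̪/ ~ /t̪ʼ/
Alveolar: /t/ ~ /tʼ/
Uvular: /q/ ~ /qʼ/
Retroflex: only /ʈ/ (plain); no ejective partner.
So /ʈ/ is the unpaired segment.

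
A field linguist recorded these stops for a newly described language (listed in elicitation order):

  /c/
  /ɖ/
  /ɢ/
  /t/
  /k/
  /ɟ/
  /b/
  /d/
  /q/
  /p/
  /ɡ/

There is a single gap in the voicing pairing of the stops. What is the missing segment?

/ʈ/

Voiceless: /p/ (bilabial), /t/ (alveolar), /c/ (palatal), /k/ (velar), /q/ (uvular).
Voiced: /b/ (bilabial), /d/ (alveolar), /ɖ/ (retroflex), /ɟ/ (palatal), /ɡ/ (velar), /ɢ/ (uvular).
The retroflex row has no voiceless member, so the gap is the voiceless retroflex stop /ʈ/.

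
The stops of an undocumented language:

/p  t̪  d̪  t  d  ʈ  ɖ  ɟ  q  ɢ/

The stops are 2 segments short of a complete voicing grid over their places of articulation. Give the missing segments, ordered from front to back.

bilabial: voiceless /p/, voiced —.
dental: voiceless /t̪/, voiced /d̪/.
alveolar: voiceless /t/, voiced /d/.
retroflex: voiceless /ʈ/, voiced /ɖ/.
palatal: voiceless —, voiced /ɟ/.
uvular: voiceless /q/, voiced /ɢ/.
Gaps, from front to back: bilabial lacks voiced (/b/); palatal lacks voiceless (/c/).

/b/, /c/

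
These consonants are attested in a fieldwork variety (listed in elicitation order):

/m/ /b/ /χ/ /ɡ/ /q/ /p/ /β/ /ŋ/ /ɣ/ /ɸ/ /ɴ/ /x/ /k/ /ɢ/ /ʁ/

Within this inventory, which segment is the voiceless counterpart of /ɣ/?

/ɣ/ is a voiced velar fricative.
The voiceless counterpart is a voiceless velar fricative — in this inventory, /x/.

/x/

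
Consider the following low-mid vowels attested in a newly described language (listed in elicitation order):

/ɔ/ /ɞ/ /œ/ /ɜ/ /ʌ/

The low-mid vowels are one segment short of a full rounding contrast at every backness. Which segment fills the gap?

/ɛ/

Unrounded: /ɜ/ (central), /ʌ/ (back).
Rounded: /œ/ (front), /ɞ/ (central), /ɔ/ (back).
The front row has no unrounded member, so the gap is the front unrounded vowel /ɛ/.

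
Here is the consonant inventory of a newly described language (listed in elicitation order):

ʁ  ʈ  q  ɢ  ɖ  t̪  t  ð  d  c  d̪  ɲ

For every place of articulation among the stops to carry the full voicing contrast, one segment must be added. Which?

/ɟ/

dental: voiceless /t̪/, voiced /d̪/.
alveolar: voiceless /t/, voiced /d/.
retroflex: voiceless /ʈ/, voiced /ɖ/.
palatal: voiceless /c/, voiced —.
uvular: voiceless /q/, voiced /ɢ/.
The palatal row has no voiced member, so the gap is the voiced palatal stop /ɟ/.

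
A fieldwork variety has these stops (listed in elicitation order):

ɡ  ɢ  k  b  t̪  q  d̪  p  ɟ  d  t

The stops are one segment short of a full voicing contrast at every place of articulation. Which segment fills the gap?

/c/

Voiceless: /p/ (bilabial), /t̪/ (dental), /t/ (alveolar), /k/ (velar), /q/ (uvular).
Voiced: /b/ (bilabial), /d̪/ (dental), /d/ (alveolar), /ɟ/ (palatal), /ɡ/ (velar), /ɢ/ (uvular).
The palatal row has no voiceless member, so the gap is the voiceless palatal stop /c/.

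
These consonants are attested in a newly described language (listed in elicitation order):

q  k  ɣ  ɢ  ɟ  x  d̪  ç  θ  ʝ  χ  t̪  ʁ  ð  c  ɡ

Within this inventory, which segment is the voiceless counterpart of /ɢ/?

/q/

/ɢ/ is a voiced uvular stop.
The voiceless counterpart is a voiceless uvular stop — in this inventory, /q/.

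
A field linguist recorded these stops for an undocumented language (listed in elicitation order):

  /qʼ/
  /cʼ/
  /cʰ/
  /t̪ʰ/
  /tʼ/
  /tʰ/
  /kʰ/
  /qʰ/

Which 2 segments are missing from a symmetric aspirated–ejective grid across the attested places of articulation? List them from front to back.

dental: aspirated /t̪ʰ/, ejective —.
alveolar: aspirated /tʰ/, ejective /tʼ/.
palatal: aspirated /cʰ/, ejective /cʼ/.
velar: aspirated /kʰ/, ejective —.
uvular: aspirated /qʰ/, ejective /qʼ/.
Gaps, from front to back: dental lacks ejective (/t̪ʼ/); velar lacks ejective (/kʼ/).

/t̪ʼ/, /kʼ/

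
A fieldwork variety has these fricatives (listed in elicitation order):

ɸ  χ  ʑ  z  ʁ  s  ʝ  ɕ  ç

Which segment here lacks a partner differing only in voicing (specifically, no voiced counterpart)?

/ɸ/

Alveolar: /s/ ~ /z/
Alveolo-palatal: /ɕ/ ~ /ʑ/
Palatal: /ç/ ~ /ʝ/
Uvular: /χ/ ~ /ʁ/
Bilabial: only /ɸ/ (voiceless); no voiced partner.
So /ɸ/ is the unpaired segment.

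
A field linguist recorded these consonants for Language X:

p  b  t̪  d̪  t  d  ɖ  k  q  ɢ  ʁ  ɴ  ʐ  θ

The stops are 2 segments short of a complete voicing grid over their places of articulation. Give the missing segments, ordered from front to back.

/ʈ/, /ɡ/

place of articulation  voiceless  voiced  
bilabial          p         b       
dental            t̪        d̪      
alveolar          t         d       
retroflex         —         ɖ       
velar             k         —       
uvular            q         ɢ       
Gaps, from front to back: retroflex lacks voiceless (/ʈ/); velar lacks voiced (/ɡ/).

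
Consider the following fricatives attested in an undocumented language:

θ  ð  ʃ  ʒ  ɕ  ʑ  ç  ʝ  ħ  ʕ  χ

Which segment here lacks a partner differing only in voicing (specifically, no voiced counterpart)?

/χ/

Dental: /θ/ ~ /ð/
Postalveolar: /ʃ/ ~ /ʒ/
Alveolo-palatal: /ɕ/ ~ /ʑ/
Palatal: /ç/ ~ /ʝ/
Pharyngeal: /ħ/ ~ /ʕ/
Uvular: only /χ/ (voiceless); no voiced partner.
So /χ/ is the unpaired segment.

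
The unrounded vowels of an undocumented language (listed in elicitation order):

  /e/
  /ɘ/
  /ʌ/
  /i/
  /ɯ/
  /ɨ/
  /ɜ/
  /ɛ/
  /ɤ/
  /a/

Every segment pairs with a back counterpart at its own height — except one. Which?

High: /i/ ~ /ɨ/ ~ /ɯ/
High-mid: /e/ ~ /ɘ/ ~ /ɤ/
Low-mid: /ɛ/ ~ /ɜ/ ~ /ʌ/
Low: only /a/ (front); no back partner.
So /a/ is the unpaired segment.

/a/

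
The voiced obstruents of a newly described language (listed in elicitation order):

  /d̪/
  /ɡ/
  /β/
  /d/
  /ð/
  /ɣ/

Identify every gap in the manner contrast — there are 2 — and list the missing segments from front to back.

bilabial: stop —, fricative /β/.
dental: stop /d̪/, fricative /ð/.
alveolar: stop /d/, fricative —.
velar: stop /ɡ/, fricative /ɣ/.
Gaps, from front to back: bilabial lacks stop (/b/); alveolar lacks fricative (/z/).

/b/, /z/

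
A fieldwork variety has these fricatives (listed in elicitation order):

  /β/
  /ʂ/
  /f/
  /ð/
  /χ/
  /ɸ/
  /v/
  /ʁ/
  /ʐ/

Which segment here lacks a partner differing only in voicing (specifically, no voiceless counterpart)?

Bilabial: /ɸ/ ~ /β/
Labiodental: /f/ ~ /v/
Retroflex: /ʂ/ ~ /ʐ/
Uvular: /χ/ ~ /ʁ/
Dental: only /ð/ (voiced); no voiceless partner.
So /ð/ is the unpaired segment.

/ð/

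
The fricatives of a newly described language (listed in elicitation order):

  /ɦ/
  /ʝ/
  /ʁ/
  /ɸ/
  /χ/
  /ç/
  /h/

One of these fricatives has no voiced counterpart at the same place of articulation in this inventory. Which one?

Palatal: /ç/ ~ /ʝ/
Uvular: /χ/ ~ /ʁ/
Glottal: /h/ ~ /ɦ/
Bilabial: only /ɸ/ (voiceless); no voiced partner.
So /ɸ/ is the unpaired segment.

/ɸ/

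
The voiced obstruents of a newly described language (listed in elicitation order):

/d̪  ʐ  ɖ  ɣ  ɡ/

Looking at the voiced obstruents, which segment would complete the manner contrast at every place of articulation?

Stop: /d̪/ (dental), /ɖ/ (retroflex), /ɡ/ (velar).
Fricative: /ʐ/ (retroflex), /ɣ/ (velar).
The dental row has no fricative member, so the gap is the dental fricative /ð/.

/ð/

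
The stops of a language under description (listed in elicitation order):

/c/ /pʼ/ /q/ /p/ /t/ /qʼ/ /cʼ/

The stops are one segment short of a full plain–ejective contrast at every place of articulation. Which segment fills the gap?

/tʼ/

place of articulation  plain     ejective
bilabial          p         pʼ      
alveolar          t         —       
palatal           c         cʼ      
uvular            q         qʼ      
The alveolar row has no ejective member, so the gap is the ejective alveolar stop /tʼ/.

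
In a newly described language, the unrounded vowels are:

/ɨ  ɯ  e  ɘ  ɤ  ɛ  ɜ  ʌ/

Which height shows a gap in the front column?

Front: /e/ (high-mid), /ɛ/ (low-mid).
Central: /ɨ/ (high), /ɘ/ (high-mid), /ɜ/ (low-mid).
Back: /ɯ/ (high), /ɤ/ (high-mid), /ʌ/ (low-mid).
Every height has a front member except high, where /i/ would be expected.

high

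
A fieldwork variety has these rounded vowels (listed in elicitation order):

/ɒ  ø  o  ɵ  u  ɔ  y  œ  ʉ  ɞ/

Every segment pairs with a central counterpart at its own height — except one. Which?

/ɒ/

High: /y/ ~ /ʉ/ ~ /u/
High-mid: /ø/ ~ /ɵ/ ~ /o/
Low-mid: /œ/ ~ /ɞ/ ~ /ɔ/
Low: only /ɒ/ (back); no central partner.
So /ɒ/ is the unpaired segment.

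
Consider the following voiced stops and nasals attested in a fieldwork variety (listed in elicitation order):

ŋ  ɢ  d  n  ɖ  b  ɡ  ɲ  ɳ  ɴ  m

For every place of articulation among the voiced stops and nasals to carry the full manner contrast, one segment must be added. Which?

bilabial: oral stop /b/, nasal /m/.
alveolar: oral stop /d/, nasal /n/.
retroflex: oral stop /ɖ/, nasal /ɳ/.
palatal: oral stop —, nasal /ɲ/.
velar: oral stop /ɡ/, nasal /ŋ/.
uvular: oral stop /ɢ/, nasal /ɴ/.
The palatal row has no oral stop member, so the gap is the palatal oral stop /ɟ/.

/ɟ/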